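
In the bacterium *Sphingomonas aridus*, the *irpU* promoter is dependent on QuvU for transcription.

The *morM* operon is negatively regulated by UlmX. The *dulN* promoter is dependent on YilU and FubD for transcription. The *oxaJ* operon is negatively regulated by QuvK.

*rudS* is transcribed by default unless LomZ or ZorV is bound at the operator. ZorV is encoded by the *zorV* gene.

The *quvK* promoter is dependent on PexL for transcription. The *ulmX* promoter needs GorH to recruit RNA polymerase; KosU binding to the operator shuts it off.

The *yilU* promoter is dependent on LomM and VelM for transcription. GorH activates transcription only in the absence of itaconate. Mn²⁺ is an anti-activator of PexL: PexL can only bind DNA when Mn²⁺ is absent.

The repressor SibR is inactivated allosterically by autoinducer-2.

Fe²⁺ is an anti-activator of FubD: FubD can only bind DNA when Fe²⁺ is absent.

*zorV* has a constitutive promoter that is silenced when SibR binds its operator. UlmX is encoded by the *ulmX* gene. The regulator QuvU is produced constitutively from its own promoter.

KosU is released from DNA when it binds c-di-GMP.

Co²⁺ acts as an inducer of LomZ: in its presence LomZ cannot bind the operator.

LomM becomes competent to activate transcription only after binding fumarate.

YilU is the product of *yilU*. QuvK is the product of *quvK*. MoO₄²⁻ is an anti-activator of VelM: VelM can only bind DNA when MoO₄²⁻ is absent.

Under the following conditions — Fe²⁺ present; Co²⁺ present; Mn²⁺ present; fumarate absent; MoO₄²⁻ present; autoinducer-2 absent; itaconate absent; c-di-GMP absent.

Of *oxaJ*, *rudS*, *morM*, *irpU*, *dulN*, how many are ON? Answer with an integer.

4

Mn²⁺ is present, so PexL is inactive.
Required activator PexL is absent, so *quvK* is not transcribed.
So QuvK is not produced.
With no repressor bound, *oxaJ* is transcribed.
→ *oxaJ* is ON.
Co²⁺ is present, so LomZ is inactive.
Autoinducer-2 is absent, so SibR is active.
With repressor SibR bound, *zorV* is not transcribed.
So ZorV is not produced.
With no repressor bound, *rudS* is transcribed.
→ *rudS* is ON.
c-di-GMP is absent, so KosU is active.
Itaconate is absent, so GorH is active.
With repressor KosU bound, *ulmX* is not transcribed.
So UlmX is not produced.
With no repressor bound, *morM* is transcribed.
→ *morM* is ON.
QuvU is produced constitutively and is active.
No repressor is bound and QuvU is active, so *irpU* is transcribed.
→ *irpU* is ON.
Fumarate is absent, so LomM is inactive.
MoO₄²⁻ is present, so VelM is inactive.
Required activator LomM is absent, so *yilU* is not transcribed.
So YilU is not produced.
Fe²⁺ is present, so FubD is inactive.
Required activator YilU is absent, so *dulN* is not transcribed.
→ *dulN* is OFF.
4 of the 5 genes are transcribed.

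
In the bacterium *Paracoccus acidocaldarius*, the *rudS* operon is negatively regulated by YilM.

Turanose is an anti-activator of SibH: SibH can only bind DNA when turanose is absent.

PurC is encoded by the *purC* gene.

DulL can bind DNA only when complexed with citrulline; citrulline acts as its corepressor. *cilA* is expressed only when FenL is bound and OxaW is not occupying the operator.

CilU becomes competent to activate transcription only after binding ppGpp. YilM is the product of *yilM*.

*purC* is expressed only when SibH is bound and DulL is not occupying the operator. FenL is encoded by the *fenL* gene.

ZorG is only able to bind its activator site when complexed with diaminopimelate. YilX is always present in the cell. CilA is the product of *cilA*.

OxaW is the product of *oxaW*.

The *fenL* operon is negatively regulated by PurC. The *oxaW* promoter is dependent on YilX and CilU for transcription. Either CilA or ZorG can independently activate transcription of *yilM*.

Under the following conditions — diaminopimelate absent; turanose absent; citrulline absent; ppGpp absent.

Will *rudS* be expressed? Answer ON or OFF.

Turanose is absent, so SibH is active.
Citrulline is absent, so DulL is inactive.
No repressor is bound and SibH is active, so *purC* is transcribed.
So PurC is produced and active.
With repressor PurC bound, *fenL* is not transcribed.
So FenL is not produced.
YilX is produced constitutively and is active.
ppGpp is absent, so CilU is inactive.
Required activator CilU is absent, so *oxaW* is not transcribed.
So OxaW is not produced.
Required activator FenL is absent, so *cilA* is not transcribed.
So CilA is not produced.
Diaminopimelate is absent, so ZorG is inactive.
No activator is available at the *yilM* promoter, so *yilM* is not transcribed.
So YilM is not produced.
With no repressor bound, *rudS* is transcribed.

ON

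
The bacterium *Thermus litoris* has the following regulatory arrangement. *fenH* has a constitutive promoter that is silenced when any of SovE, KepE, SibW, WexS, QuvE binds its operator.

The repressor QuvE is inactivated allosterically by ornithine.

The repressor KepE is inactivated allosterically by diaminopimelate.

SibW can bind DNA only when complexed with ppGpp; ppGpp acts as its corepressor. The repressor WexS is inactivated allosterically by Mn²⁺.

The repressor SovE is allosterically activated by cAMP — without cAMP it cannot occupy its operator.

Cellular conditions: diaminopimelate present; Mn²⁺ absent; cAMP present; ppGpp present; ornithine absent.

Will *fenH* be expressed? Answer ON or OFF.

OFF

cAMP is present, so SovE is active.
Diaminopimelate is present, so KepE is inactive.
ppGpp is present, so SibW is active.
Mn²⁺ is absent, so WexS is active.
Ornithine is absent, so QuvE is active.
With repressor SovE bound, *fenH* is not transcribed.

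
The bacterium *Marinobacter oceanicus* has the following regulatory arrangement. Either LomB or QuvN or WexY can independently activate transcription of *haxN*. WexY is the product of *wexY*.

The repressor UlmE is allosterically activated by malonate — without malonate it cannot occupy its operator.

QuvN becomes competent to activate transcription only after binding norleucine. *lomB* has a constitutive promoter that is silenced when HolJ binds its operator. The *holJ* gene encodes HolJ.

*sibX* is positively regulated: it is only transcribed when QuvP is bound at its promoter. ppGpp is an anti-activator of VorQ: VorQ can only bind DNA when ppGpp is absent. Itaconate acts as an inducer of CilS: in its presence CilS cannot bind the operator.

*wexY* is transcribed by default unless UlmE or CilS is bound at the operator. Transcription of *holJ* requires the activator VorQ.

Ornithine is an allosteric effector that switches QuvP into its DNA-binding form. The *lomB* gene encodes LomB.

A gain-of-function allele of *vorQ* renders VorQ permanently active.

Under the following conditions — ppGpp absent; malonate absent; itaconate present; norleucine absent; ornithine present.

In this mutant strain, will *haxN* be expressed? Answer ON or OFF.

VorQ is constitutively active in this strain.
No repressor is bound and VorQ is active, so *holJ* is transcribed.
So HolJ is produced and active.
With repressor HolJ bound, *lomB* is not transcribed.
So LomB is not produced.
Norleucine is absent, so QuvN is inactive.
Malonate is absent, so UlmE is inactive.
Itaconate is present, so CilS is inactive.
With no repressor bound, *wexY* is transcribed.
So WexY is produced and active.
Activator WexY is present, so *haxN* is transcribed.

ON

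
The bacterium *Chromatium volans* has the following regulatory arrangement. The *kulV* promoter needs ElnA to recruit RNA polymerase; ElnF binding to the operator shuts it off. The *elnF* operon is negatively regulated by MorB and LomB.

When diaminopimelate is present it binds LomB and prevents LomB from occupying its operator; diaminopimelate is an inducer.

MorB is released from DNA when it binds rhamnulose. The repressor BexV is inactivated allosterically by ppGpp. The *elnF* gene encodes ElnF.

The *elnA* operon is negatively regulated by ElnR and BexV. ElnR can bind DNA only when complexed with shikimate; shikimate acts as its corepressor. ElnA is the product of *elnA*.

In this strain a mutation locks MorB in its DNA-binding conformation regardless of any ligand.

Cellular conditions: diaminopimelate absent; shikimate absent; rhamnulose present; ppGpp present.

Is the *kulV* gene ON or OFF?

ON

Shikimate is absent, so ElnR is inactive.
ppGpp is present, so BexV is inactive.
With no repressor bound, *elnA* is transcribed.
So ElnA is produced and active.
MorB is constitutively active in this strain.
Diaminopimelate is absent, so LomB is active.
With repressor MorB bound, *elnF* is not transcribed.
So ElnF is not produced.
No repressor is bound and ElnA is active, so *kulV* is transcribed.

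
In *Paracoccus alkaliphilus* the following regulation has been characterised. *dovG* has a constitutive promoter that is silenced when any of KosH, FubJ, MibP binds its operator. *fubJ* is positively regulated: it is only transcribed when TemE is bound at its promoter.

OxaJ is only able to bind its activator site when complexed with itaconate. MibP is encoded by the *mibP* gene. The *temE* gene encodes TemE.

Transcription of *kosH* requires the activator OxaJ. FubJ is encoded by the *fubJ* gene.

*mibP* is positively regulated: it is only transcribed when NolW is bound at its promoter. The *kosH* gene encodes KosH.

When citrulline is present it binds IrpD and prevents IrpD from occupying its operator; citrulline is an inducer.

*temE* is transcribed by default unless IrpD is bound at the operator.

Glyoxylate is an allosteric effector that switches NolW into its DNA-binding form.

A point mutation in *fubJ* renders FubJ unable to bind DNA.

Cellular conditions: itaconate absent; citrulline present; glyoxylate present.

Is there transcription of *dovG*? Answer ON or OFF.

Itaconate is absent, so OxaJ is inactive.
Required activator OxaJ is absent, so *kosH* is not transcribed.
So KosH is not produced.
FubJ is non-functional in this strain, so it has no effect.
Glyoxylate is present, so NolW is active.
No repressor is bound and NolW is active, so *mibP* is transcribed.
So MibP is produced and active.
With repressor MibP bound, *dovG* is not transcribed.

OFF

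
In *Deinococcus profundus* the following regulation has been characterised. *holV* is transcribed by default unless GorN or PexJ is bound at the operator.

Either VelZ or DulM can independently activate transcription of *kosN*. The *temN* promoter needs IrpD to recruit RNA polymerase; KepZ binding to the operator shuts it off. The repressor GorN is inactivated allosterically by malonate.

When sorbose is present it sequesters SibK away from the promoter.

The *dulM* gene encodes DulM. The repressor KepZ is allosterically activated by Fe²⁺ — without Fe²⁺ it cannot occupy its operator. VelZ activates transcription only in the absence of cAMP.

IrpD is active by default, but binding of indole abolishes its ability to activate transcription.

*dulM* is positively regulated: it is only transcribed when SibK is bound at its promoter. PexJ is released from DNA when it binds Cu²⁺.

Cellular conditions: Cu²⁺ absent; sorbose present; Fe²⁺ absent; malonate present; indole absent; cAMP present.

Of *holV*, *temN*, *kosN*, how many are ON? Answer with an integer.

Malonate is present, so GorN is inactive.
Cu²⁺ is absent, so PexJ is active.
With repressor PexJ bound, *holV* is not transcribed.
→ *holV* is OFF.
Indole is absent, so IrpD is active.
Fe²⁺ is absent, so KepZ is inactive.
No repressor is bound and IrpD is active, so *temN* is transcribed.
→ *temN* is ON.
cAMP is present, so VelZ is inactive.
Sorbose is present, so SibK is inactive.
Required activator SibK is absent, so *dulM* is not transcribed.
So DulM is not produced.
No activator is available at the *kosN* promoter, so *kosN* is not transcribed.
→ *kosN* is OFF.
1 of the 3 genes is transcribed.

1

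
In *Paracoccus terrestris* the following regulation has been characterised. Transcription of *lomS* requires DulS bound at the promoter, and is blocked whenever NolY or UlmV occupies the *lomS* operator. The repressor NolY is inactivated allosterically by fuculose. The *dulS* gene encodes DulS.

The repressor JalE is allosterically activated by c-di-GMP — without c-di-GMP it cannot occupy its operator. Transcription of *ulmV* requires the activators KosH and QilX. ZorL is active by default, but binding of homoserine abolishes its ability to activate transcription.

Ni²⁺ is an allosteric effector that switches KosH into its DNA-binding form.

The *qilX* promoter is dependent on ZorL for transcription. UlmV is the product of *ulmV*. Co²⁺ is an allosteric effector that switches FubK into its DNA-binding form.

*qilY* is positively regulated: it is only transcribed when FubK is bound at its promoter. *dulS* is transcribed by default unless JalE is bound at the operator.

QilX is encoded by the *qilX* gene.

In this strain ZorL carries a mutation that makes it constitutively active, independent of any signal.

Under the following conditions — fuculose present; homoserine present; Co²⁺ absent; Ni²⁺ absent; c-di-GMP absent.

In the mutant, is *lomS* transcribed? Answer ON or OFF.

ON

c-di-GMP is absent, so JalE is inactive.
With no repressor bound, *dulS* is transcribed.
So DulS is produced and active.
Fuculose is present, so NolY is inactive.
Ni²⁺ is absent, so KosH is inactive.
ZorL is constitutively active in this strain.
No repressor is bound and ZorL is active, so *qilX* is transcribed.
So QilX is produced and active.
Required activator KosH is absent, so *ulmV* is not transcribed.
So UlmV is not produced.
No repressor is bound and DulS is active, so *lomS* is transcribed.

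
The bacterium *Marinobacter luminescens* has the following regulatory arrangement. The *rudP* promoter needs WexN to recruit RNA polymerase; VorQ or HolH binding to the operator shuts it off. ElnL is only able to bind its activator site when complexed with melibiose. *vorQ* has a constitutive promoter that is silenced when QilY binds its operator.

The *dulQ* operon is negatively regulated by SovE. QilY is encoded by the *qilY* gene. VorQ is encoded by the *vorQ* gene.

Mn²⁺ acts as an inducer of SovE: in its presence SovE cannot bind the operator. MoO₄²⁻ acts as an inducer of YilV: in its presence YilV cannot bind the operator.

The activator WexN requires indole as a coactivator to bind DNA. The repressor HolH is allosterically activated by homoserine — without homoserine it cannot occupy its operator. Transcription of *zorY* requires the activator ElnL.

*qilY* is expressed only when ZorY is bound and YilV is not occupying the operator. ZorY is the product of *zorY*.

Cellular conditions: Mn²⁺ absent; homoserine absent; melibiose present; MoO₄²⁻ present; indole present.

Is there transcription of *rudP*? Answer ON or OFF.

MoO₄²⁻ is present, so YilV is inactive.
Melibiose is present, so ElnL is active.
No repressor is bound and ElnL is active, so *zorY* is transcribed.
So ZorY is produced and active.
No repressor is bound and ZorY is active, so *qilY* is transcribed.
So QilY is produced and active.
With repressor QilY bound, *vorQ* is not transcribed.
So VorQ is not produced.
Homoserine is absent, so HolH is inactive.
Indole is present, so WexN is active.
No repressor is bound and WexN is active, so *rudP* is transcribed.

ON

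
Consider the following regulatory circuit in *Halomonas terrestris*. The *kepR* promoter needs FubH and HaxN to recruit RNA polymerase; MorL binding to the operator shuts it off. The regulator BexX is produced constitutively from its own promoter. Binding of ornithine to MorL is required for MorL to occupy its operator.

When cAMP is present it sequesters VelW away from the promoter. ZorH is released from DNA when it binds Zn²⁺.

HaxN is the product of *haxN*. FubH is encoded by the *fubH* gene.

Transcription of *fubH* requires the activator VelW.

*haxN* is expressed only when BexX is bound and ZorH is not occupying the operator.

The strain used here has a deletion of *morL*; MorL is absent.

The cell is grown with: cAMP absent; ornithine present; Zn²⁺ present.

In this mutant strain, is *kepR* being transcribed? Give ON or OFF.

cAMP is absent, so VelW is active.
No repressor is bound and VelW is active, so *fubH* is transcribed.
So FubH is produced and active.
MorL is non-functional in this strain, so it has no effect.
Zn²⁺ is present, so ZorH is inactive.
BexX is produced constitutively and is active.
No repressor is bound and BexX is active, so *haxN* is transcribed.
So HaxN is produced and active.
No repressor is bound and FubH and HaxN are active, so *kepR* is transcribed.

ON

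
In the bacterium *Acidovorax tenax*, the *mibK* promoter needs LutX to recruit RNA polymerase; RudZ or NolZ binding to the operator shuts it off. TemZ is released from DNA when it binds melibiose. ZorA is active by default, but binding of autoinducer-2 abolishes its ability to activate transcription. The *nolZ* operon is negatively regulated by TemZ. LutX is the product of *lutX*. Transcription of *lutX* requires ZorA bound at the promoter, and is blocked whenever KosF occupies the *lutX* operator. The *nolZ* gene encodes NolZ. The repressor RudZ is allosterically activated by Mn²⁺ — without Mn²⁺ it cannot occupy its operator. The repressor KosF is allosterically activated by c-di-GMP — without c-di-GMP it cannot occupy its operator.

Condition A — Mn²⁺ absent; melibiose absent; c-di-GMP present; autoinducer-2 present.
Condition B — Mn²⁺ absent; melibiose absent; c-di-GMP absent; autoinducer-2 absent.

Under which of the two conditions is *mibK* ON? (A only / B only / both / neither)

B only

Condition A:
Mn²⁺ is absent, so RudZ is inactive.
Melibiose is absent, so TemZ is active.
With repressor TemZ bound, *nolZ* is not transcribed.
So NolZ is not produced.
c-di-GMP is present, so KosF is active.
Autoinducer-2 is present, so ZorA is inactive.
With repressor KosF bound, *lutX* is not transcribed.
So LutX is not produced.
Required activator LutX is absent, so *mibK* is not transcribed.
→ *mibK* is OFF in A.
Condition B:
Mn²⁺ is absent, so RudZ is inactive.
Melibiose is absent, so TemZ is active.
With repressor TemZ bound, *nolZ* is not transcribed.
So NolZ is not produced.
c-di-GMP is absent, so KosF is inactive.
Autoinducer-2 is absent, so ZorA is active.
No repressor is bound and ZorA is active, so *lutX* is transcribed.
So LutX is produced and active.
No repressor is bound and LutX is active, so *mibK* is transcribed.
→ *mibK* is ON in B.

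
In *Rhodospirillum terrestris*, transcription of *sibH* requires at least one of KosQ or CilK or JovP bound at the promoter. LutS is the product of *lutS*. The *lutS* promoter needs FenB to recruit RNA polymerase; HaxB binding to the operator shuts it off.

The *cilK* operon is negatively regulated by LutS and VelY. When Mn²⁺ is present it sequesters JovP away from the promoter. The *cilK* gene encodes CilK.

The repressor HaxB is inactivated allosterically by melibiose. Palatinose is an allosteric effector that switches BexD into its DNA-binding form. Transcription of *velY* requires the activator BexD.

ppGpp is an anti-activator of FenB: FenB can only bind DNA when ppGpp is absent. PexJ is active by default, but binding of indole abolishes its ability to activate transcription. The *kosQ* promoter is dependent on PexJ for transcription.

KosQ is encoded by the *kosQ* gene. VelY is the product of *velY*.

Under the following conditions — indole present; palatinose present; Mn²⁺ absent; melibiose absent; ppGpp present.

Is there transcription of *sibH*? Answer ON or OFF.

ON

Indole is present, so PexJ is inactive.
Required activator PexJ is absent, so *kosQ* is not transcribed.
So KosQ is not produced.
ppGpp is present, so FenB is inactive.
Melibiose is absent, so HaxB is active.
With repressor HaxB bound, *lutS* is not transcribed.
So LutS is not produced.
Palatinose is present, so BexD is active.
No repressor is bound and BexD is active, so *velY* is transcribed.
So VelY is produced and active.
With repressor VelY bound, *cilK* is not transcribed.
So CilK is not produced.
Mn²⁺ is absent, so JovP is active.
Activator JovP is present, so *sibH* is transcribed.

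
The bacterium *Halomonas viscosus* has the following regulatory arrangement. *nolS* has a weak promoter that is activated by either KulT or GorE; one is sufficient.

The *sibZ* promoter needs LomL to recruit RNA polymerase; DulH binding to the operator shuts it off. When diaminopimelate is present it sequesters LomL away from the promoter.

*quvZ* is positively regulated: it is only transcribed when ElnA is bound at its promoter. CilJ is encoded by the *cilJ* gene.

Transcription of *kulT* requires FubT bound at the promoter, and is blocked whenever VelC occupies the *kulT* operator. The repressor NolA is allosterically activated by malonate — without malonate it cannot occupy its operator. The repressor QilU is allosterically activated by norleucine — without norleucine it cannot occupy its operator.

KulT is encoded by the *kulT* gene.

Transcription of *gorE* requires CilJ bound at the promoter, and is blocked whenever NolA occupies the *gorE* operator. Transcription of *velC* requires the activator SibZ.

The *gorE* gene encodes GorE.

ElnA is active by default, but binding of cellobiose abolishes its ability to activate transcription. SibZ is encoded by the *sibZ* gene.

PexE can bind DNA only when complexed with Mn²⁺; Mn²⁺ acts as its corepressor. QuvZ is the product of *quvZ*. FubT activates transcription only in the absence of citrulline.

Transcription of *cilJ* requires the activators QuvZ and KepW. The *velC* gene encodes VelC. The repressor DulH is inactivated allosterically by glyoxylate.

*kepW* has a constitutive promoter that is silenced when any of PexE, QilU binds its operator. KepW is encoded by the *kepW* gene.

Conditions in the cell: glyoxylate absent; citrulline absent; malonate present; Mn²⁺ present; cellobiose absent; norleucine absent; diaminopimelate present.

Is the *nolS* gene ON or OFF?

Diaminopimelate is present, so LomL is inactive.
Glyoxylate is absent, so DulH is active.
With repressor DulH bound, *sibZ* is not transcribed.
So SibZ is not produced.
Required activator SibZ is absent, so *velC* is not transcribed.
So VelC is not produced.
Citrulline is absent, so FubT is active.
No repressor is bound and FubT is active, so *kulT* is transcribed.
So KulT is produced and active.
Cellobiose is absent, so ElnA is active.
No repressor is bound and ElnA is active, so *quvZ* is transcribed.
So QuvZ is produced and active.
Mn²⁺ is present, so PexE is active.
Norleucine is absent, so QilU is inactive.
With repressor PexE bound, *kepW* is not transcribed.
So KepW is not produced.
Required activator KepW is absent, so *cilJ* is not transcribed.
So CilJ is not produced.
Malonate is present, so NolA is active.
With repressor NolA bound, *gorE* is not transcribed.
So GorE is not produced.
Activator KulT is present, so *nolS* is transcribed.

ON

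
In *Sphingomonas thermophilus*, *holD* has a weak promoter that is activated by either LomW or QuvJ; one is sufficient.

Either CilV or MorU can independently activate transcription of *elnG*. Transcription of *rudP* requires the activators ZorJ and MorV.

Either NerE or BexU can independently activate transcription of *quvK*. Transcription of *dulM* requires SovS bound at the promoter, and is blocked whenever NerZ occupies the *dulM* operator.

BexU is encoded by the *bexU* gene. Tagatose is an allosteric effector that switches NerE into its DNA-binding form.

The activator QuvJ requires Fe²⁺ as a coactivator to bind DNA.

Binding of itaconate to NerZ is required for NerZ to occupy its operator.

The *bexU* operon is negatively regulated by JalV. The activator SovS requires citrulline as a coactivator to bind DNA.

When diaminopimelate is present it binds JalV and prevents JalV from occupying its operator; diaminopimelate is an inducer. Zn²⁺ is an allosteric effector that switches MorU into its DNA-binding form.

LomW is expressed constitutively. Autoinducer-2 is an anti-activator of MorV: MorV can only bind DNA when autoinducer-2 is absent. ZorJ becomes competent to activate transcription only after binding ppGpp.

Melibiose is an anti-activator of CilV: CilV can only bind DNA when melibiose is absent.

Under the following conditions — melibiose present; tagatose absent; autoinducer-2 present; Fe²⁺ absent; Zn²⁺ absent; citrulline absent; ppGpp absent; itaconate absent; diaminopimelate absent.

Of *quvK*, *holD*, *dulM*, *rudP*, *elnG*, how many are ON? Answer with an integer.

Tagatose is absent, so NerE is inactive.
Diaminopimelate is absent, so JalV is active.
With repressor JalV bound, *bexU* is not transcribed.
So BexU is not produced.
No activator is available at the *quvK* promoter, so *quvK* is not transcribed.
→ *quvK* is OFF.
LomW is produced constitutively and is active.
Fe²⁺ is absent, so QuvJ is inactive.
Activator LomW is present, so *holD* is transcribed.
→ *holD* is ON.
Citrulline is absent, so SovS is inactive.
Itaconate is absent, so NerZ is inactive.
Required activator SovS is absent, so *dulM* is not transcribed.
→ *dulM* is OFF.
ppGpp is absent, so ZorJ is inactive.
Autoinducer-2 is present, so MorV is inactive.
Required activator ZorJ is absent, so *rudP* is not transcribed.
→ *rudP* is OFF.
Melibiose is present, so CilV is inactive.
Zn²⁺ is absent, so MorU is inactive.
No activator is available at the *elnG* promoter, so *elnG* is not transcribed.
→ *elnG* is OFF.
1 of the 5 genes is transcribed.

1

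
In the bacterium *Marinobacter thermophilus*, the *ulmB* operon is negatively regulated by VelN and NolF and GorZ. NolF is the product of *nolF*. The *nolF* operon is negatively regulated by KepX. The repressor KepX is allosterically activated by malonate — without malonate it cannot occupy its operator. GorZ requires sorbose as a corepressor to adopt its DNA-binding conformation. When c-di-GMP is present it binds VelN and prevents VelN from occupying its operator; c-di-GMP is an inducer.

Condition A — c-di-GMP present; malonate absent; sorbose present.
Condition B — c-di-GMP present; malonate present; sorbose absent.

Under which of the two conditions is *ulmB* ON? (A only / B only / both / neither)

B only

Condition A:
c-di-GMP is present, so VelN is inactive.
Malonate is absent, so KepX is inactive.
With no repressor bound, *nolF* is transcribed.
So NolF is produced and active.
Sorbose is present, so GorZ is active.
With repressor NolF bound, *ulmB* is not transcribed.
→ *ulmB* is OFF in A.
Condition B:
c-di-GMP is present, so VelN is inactive.
Malonate is present, so KepX is active.
With repressor KepX bound, *nolF* is not transcribed.
So NolF is not produced.
Sorbose is absent, so GorZ is inactive.
With no repressor bound, *ulmB* is transcribed.
→ *ulmB* is ON in B.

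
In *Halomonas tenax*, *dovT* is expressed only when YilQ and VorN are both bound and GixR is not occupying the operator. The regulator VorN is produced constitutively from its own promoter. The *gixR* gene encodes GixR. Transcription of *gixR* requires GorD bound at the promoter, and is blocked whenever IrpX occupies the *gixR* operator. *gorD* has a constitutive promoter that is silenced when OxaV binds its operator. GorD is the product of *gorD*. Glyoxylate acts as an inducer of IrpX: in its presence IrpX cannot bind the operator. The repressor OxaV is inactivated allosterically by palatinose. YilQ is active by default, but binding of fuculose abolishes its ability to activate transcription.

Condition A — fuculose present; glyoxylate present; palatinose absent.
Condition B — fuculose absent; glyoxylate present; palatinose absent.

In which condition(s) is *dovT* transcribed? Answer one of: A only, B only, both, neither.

Condition A:
Fuculose is present, so YilQ is inactive.
Glyoxylate is present, so IrpX is inactive.
Palatinose is absent, so OxaV is active.
With repressor OxaV bound, *gorD* is not transcribed.
So GorD is not produced.
Required activator GorD is absent, so *gixR* is not transcribed.
So GixR is not produced.
VorN is produced constitutively and is active.
Required activator YilQ is absent, so *dovT* is not transcribed.
→ *dovT* is OFF in A.
Condition B:
Fuculose is absent, so YilQ is active.
Glyoxylate is present, so IrpX is inactive.
Palatinose is absent, so OxaV is active.
With repressor OxaV bound, *gorD* is not transcribed.
So GorD is not produced.
Required activator GorD is absent, so *gixR* is not transcribed.
So GixR is not produced.
VorN is produced constitutively and is active.
No repressor is bound and YilQ and VorN are active, so *dovT* is transcribed.
→ *dovT* is ON in B.

B only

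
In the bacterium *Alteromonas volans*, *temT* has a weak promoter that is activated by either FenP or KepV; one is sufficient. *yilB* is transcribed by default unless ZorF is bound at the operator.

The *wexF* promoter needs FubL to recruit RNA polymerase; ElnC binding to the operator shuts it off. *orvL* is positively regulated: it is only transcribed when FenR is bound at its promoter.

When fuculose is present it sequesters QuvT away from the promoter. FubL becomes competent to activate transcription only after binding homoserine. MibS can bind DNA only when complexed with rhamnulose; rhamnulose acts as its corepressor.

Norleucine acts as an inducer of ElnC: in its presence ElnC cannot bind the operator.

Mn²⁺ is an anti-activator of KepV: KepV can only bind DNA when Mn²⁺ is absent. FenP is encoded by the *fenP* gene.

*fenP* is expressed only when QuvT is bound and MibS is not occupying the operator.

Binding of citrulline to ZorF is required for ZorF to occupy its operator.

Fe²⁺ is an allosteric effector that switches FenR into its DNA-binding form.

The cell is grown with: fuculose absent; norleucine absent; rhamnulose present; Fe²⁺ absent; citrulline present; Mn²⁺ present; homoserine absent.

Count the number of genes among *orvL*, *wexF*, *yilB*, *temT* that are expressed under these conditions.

0

Fe²⁺ is absent, so FenR is inactive.
Required activator FenR is absent, so *orvL* is not transcribed.
→ *orvL* is OFF.
Norleucine is absent, so ElnC is active.
Homoserine is absent, so FubL is inactive.
With repressor ElnC bound, *wexF* is not transcribed.
→ *wexF* is OFF.
Citrulline is present, so ZorF is active.
With repressor ZorF bound, *yilB* is not transcribed.
→ *yilB* is OFF.
Fuculose is absent, so QuvT is active.
Rhamnulose is present, so MibS is active.
With repressor MibS bound, *fenP* is not transcribed.
So FenP is not produced.
Mn²⁺ is present, so KepV is inactive.
No activator is available at the *temT* promoter, so *temT* is not transcribed.
→ *temT* is OFF.
0 of the 4 genes are transcribed.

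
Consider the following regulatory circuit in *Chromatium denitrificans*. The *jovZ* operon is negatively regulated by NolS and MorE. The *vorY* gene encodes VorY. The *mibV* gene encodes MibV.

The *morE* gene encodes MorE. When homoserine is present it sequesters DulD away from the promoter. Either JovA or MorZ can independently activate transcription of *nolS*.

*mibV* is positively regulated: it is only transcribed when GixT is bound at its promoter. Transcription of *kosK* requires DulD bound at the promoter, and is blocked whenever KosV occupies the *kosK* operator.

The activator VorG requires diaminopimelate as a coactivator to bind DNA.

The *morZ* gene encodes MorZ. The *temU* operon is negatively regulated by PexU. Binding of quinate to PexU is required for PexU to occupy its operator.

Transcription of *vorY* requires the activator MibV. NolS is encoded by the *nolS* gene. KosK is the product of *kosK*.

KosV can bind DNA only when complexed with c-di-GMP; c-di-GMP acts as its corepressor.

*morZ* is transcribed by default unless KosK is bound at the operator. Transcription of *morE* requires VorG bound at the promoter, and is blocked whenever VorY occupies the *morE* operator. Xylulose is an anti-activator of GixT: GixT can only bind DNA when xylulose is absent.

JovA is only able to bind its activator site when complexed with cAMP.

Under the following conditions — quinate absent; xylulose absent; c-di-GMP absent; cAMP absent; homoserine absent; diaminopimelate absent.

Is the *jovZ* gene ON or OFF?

cAMP is absent, so JovA is inactive.
Homoserine is absent, so DulD is active.
c-di-GMP is absent, so KosV is inactive.
No repressor is bound and DulD is active, so *kosK* is transcribed.
So KosK is produced and active.
With repressor KosK bound, *morZ* is not transcribed.
So MorZ is not produced.
No activator is available at the *nolS* promoter, so *nolS* is not transcribed.
So NolS is not produced.
Xylulose is absent, so GixT is active.
No repressor is bound and GixT is active, so *mibV* is transcribed.
So MibV is produced and active.
No repressor is bound and MibV is active, so *vorY* is transcribed.
So VorY is produced and active.
Diaminopimelate is absent, so VorG is inactive.
With repressor VorY bound, *morE* is not transcribed.
So MorE is not produced.
With no repressor bound, *jovZ* is transcribed.

ON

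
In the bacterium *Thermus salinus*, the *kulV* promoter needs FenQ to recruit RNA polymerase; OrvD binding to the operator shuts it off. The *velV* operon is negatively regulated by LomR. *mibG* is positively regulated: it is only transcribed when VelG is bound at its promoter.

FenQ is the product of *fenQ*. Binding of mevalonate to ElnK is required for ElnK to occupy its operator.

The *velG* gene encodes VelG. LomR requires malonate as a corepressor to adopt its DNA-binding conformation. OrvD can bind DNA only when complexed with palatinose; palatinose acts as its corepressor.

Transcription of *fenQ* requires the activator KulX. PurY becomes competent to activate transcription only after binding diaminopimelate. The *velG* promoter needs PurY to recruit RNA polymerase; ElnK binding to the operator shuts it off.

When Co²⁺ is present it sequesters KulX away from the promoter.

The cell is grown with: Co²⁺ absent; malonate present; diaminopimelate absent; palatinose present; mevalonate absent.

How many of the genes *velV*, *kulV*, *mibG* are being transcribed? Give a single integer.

Malonate is present, so LomR is active.
With repressor LomR bound, *velV* is not transcribed.
→ *velV* is OFF.
Palatinose is present, so OrvD is active.
Co²⁺ is absent, so KulX is active.
No repressor is bound and KulX is active, so *fenQ* is transcribed.
So FenQ is produced and active.
With repressor OrvD bound, *kulV* is not transcribed.
→ *kulV* is OFF.
Diaminopimelate is absent, so PurY is inactive.
Mevalonate is absent, so ElnK is inactive.
Required activator PurY is absent, so *velG* is not transcribed.
So VelG is not produced.
Required activator VelG is absent, so *mibG* is not transcribed.
→ *mibG* is OFF.
0 of the 3 genes are transcribed.

0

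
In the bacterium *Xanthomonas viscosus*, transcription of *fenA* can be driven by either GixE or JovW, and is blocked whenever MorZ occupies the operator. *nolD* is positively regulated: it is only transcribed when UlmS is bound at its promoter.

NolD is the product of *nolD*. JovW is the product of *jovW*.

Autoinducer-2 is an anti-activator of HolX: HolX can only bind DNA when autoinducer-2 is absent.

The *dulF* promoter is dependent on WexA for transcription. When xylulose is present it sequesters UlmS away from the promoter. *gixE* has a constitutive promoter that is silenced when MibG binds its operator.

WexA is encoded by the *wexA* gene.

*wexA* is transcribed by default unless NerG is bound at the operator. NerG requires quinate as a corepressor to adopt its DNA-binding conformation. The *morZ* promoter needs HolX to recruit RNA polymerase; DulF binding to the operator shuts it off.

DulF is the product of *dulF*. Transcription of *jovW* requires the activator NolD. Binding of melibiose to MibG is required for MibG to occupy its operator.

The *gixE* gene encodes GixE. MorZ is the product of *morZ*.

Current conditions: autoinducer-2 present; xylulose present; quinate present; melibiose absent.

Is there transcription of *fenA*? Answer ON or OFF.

Melibiose is absent, so MibG is inactive.
With no repressor bound, *gixE* is transcribed.
So GixE is produced and active.
Quinate is present, so NerG is active.
With repressor NerG bound, *wexA* is not transcribed.
So WexA is not produced.
Required activator WexA is absent, so *dulF* is not transcribed.
So DulF is not produced.
Autoinducer-2 is present, so HolX is inactive.
Required activator HolX is absent, so *morZ* is not transcribed.
So MorZ is not produced.
Xylulose is present, so UlmS is inactive.
Required activator UlmS is absent, so *nolD* is not transcribed.
So NolD is not produced.
Required activator NolD is absent, so *jovW* is not transcribed.
So JovW is not produced.
Activator GixE is present, so *fenA* is transcribed.

ON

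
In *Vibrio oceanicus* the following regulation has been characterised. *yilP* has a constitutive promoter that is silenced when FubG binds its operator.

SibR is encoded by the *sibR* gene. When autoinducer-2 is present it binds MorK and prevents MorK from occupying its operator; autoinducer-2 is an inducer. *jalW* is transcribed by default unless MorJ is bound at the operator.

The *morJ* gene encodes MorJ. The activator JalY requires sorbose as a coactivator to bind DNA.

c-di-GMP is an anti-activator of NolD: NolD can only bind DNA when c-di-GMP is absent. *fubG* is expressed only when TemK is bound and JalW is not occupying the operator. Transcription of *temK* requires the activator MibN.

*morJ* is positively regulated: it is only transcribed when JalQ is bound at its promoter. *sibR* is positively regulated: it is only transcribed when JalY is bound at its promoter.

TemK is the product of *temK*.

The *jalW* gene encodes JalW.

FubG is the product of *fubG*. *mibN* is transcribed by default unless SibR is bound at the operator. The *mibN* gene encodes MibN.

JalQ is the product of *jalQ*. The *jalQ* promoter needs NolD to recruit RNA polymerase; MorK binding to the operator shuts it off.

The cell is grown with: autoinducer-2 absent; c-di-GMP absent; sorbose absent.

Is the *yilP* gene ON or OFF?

Autoinducer-2 is absent, so MorK is active.
c-di-GMP is absent, so NolD is active.
With repressor MorK bound, *jalQ* is not transcribed.
So JalQ is not produced.
Required activator JalQ is absent, so *morJ* is not transcribed.
So MorJ is not produced.
With no repressor bound, *jalW* is transcribed.
So JalW is produced and active.
Sorbose is absent, so JalY is inactive.
Required activator JalY is absent, so *sibR* is not transcribed.
So SibR is not produced.
With no repressor bound, *mibN* is transcribed.
So MibN is produced and active.
No repressor is bound and MibN is active, so *temK* is transcribed.
So TemK is produced and active.
With repressor JalW bound, *fubG* is not transcribed.
So FubG is not produced.
With no repressor bound, *yilP* is transcribed.

ON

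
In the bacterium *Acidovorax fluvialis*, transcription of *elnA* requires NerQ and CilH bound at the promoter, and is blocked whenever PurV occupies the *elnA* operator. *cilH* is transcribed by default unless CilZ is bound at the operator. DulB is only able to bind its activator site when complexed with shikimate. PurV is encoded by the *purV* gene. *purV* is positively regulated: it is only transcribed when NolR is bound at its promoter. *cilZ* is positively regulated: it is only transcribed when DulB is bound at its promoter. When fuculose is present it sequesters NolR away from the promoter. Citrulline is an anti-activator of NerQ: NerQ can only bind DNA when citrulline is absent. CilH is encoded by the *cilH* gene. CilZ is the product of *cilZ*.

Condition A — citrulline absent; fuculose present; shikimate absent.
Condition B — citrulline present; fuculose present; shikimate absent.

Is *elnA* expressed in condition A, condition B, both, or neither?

A only

Condition A:
Citrulline is absent, so NerQ is active.
Fuculose is present, so NolR is inactive.
Required activator NolR is absent, so *purV* is not transcribed.
So PurV is not produced.
Shikimate is absent, so DulB is inactive.
Required activator DulB is absent, so *cilZ* is not transcribed.
So CilZ is not produced.
With no repressor bound, *cilH* is transcribed.
So CilH is produced and active.
No repressor is bound and NerQ and CilH are active, so *elnA* is transcribed.
→ *elnA* is ON in A.
Condition B:
Citrulline is present, so NerQ is inactive.
Fuculose is present, so NolR is inactive.
Required activator NolR is absent, so *purV* is not transcribed.
So PurV is not produced.
Shikimate is absent, so DulB is inactive.
Required activator DulB is absent, so *cilZ* is not transcribed.
So CilZ is not produced.
With no repressor bound, *cilH* is transcribed.
So CilH is produced and active.
Required activator NerQ is absent, so *elnA* is not transcribed.
→ *elnA* is OFF in B.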